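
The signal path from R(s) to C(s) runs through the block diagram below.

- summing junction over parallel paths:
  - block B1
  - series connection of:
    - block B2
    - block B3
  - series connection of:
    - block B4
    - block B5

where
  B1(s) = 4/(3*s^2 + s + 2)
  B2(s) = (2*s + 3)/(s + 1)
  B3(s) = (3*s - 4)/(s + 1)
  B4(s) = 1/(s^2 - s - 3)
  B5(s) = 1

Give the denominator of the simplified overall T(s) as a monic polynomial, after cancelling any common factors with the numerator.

First reduce the diagram to T(s).

Step 1. combine B2, B3 in series = (6*s^2 + s - 12)/(s^2 + 2*s + 1)
Step 2. multiply B4, B5 (series) = 1/(s^2 - s - 3)
Step 3. combine B1, (B2*B3), (B4*B5) in parallel = (18*s^6 - 9*s^5 - 79*s^4 - 3*s^3 + 46*s^2 + 31*s + 62)/(3*s^6 + 4*s^5 - 9*s^4 - 23*s^3 - 24*s^2 - 17*s - 6)
No further cancellation is possible in the step-3 result, so that is T(s). Its denominator becomes monic after dividing by the leading coefficient 3.

Answer: s^6 + 4*s^5/3 - 3*s^4 - 23*s^3/3 - 8*s^2 - 17*s/3 - 2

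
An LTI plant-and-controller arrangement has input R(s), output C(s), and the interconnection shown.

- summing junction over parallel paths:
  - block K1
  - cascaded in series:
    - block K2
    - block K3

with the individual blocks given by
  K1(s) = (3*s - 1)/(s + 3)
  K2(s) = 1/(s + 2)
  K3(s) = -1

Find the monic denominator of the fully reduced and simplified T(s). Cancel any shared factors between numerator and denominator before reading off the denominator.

(1) cascade K2, K3 gives (-1)/(s + 2)
(2) sum the parallel branches K1, (K2*K3) gives (3*s^2 + 4*s - 5)/(s^2 + 5*s + 6)
The result of step 2 is T(s) in lowest terms. Its denominator already has leading coefficient 1, so it is monic as it stands.

Therefore the answer is s^2 + 5*s + 6.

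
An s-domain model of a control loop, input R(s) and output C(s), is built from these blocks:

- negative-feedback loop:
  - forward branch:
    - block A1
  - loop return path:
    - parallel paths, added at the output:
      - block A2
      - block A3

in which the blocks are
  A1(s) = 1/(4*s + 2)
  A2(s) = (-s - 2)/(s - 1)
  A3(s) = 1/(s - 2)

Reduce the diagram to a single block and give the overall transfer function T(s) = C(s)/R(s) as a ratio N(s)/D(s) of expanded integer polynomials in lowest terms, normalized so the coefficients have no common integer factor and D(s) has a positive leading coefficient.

[1] combine A2, A3 in parallel = (-s^2 + s + 3)/(s^2 - 3*s + 2)
[2] collapse the loop (A1 forward, (A2+A3) return), which is the overall transfer function T(s) = C(s)/R(s) in lowest terms

Therefore the answer is (s^2 - 3*s + 2)/(4*s^3 - 11*s^2 + 3*s + 7).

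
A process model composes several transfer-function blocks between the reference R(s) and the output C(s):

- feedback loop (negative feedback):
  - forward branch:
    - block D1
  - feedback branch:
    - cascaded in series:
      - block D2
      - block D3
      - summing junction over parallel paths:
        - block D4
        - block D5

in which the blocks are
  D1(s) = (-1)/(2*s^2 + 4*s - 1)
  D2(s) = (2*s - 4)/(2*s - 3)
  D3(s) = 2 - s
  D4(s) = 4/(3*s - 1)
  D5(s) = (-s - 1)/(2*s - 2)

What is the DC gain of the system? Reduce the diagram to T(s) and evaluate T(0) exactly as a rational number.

The answer is -3/25.

Reasoning:
Step 1: parallel reduction of D4, D5 -> (-3*s^2 + 6*s - 7)/(6*s^2 - 8*s + 2)
Step 2: reduce the series chain D2, D3, (D4+D5) -> (3*s^4 - 18*s^3 + 43*s^2 - 52*s + 28)/(6*s^3 - 17*s^2 + 14*s - 3)
Step 3: feedback reduction of D1, (D2*D3*(D4+D5)) -> (-6*s^3 + 17*s^2 - 14*s + 3)/(12*s^5 - 13*s^4 - 28*s^3 + 24*s^2 + 26*s - 25)
DC gain: substitute s = 0 into T(s) from step 3: T(0) = 3/(-25) = -3/25.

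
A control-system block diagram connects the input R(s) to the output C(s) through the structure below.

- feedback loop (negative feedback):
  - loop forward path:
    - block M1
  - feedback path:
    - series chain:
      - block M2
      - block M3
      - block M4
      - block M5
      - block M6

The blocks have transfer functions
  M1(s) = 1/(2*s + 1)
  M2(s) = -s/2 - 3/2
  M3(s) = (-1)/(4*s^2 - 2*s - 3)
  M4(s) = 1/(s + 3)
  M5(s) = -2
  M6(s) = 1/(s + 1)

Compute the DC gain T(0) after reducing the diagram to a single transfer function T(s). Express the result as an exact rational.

Answer: 3/4

Working:
(1) multiply M2, M3, M4, M5, M6 (series); result (-1)/(4*s^3 + 2*s^2 - 5*s - 3)
(2) reduce the feedback loop with forward M1 and return (M2*M3*M4*M5*M6); result (4*s^3 + 2*s^2 - 5*s - 3)/(8*s^4 + 8*s^3 - 8*s^2 - 11*s - 4)
That last expression is T(s); at s = 0 only the constant terms survive, so T(0) = -3/(-4) = 3/4.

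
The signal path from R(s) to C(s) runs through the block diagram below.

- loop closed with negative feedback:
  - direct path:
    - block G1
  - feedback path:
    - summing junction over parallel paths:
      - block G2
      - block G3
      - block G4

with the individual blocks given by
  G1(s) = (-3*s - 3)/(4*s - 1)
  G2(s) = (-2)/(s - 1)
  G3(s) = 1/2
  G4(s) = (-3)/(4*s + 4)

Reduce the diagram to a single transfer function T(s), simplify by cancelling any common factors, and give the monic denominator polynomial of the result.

(1) parallel reduction of G2, G3, G4 -> (2*s^2 - 11*s - 7)/(4*s^2 - 4)
(2) reduce the feedback loop with forward G1 and return (G2+G3+G4) -> (12 - 12*s^2)/(10*s^2 + 13*s + 25)
That last expression is T(s), already simplified. Scaling its denominator by 1/10 (the reciprocal of the leading coefficient) yields the monic denominator.

Therefore the answer is s^2 + 13*s/10 + 5/2.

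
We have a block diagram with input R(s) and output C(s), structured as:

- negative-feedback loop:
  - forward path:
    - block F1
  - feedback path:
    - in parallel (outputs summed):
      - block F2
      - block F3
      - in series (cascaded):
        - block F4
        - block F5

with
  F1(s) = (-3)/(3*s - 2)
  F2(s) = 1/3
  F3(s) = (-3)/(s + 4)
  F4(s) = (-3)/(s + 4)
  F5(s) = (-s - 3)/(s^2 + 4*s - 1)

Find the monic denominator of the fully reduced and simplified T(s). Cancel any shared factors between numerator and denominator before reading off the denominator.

The answer is s^3 + 3*s^2 - 2*s - 2.

Reasoning:
Step 1 - cascade F4, F5 gives (3*s + 9)/(s^3 + 8*s^2 + 15*s - 4)
Step 2 - reduce the parallel group F2, F3, (F4*F5) gives (s^2 - 5*s + 8)/(3*s^2 + 12*s - 3)
Step 3 - collapse the loop (F1 forward, (F2+F3+(F4*F5)) return) gives (-s^2 - 4*s + 1)/(s^3 + 3*s^2 - 2*s - 2)
The result of step 3 is T(s) in lowest terms. Its denominator already has leading coefficient 1, so it is monic as it stands.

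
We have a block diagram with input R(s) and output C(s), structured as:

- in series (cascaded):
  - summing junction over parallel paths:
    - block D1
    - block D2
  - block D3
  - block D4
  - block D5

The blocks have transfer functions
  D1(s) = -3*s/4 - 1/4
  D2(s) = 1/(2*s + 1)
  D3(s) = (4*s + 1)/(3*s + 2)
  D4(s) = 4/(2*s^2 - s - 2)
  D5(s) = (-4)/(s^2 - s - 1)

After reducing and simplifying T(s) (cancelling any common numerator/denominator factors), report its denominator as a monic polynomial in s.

Answer: s^6 - s^5/3 - 35*s^4/12 - 3*s^3/4 + 9*s^2/4 + 5*s/3 + 1/3

Working:
Step 1 - reduce the parallel group D1, D2, giving (-6*s^2 - 5*s + 3)/(8*s + 4)
Step 2 - multiply (D1+D2), D3, D4, D5 (series), giving (96*s^3 + 104*s^2 - 28*s - 12)/(12*s^6 - 4*s^5 - 35*s^4 - 9*s^3 + 27*s^2 + 20*s + 4)
The result of step 2 is T(s) in lowest terms. Its denominator has leading coefficient 12; dividing the denominator through by 12 makes it monic.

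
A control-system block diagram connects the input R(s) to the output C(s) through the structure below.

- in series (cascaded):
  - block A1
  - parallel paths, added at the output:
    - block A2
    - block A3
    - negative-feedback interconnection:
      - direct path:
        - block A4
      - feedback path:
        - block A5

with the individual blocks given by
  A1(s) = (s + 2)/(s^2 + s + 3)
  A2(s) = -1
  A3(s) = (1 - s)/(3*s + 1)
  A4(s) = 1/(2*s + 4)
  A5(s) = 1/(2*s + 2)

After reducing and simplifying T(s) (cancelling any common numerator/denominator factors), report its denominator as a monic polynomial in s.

Step 1. reduce the feedback loop with forward A4 and return A5; result (2*s + 2)/(4*s^2 + 12*s + 9)
Step 2. add A2, A3, [A4/(1+A4*A5)] (parallel); result (-16*s^3 - 42*s^2 - 28*s + 2)/(12*s^3 + 40*s^2 + 39*s + 9)
Step 3. multiply A1, (A2+A3+[A4/(1+A4*A5)]) (series); result (-16*s^4 - 74*s^3 - 112*s^2 - 54*s + 4)/(12*s^5 + 52*s^4 + 115*s^3 + 168*s^2 + 126*s + 27)
T(s) is the step-3 result (common factors already cancelled). Leading coefficient of the denominator: 12. Divide through by 12 for the monic polynomial.

Answer: s^5 + 13*s^4/3 + 115*s^3/12 + 14*s^2 + 21*s/2 + 9/4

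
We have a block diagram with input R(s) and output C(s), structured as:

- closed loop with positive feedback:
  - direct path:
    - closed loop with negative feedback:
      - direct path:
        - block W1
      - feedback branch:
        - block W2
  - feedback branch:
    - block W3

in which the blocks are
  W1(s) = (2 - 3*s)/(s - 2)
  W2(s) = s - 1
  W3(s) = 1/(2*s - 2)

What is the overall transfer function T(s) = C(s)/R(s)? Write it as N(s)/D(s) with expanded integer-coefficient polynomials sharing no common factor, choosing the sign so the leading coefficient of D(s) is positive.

[1] close the feedback loop around W1, W2: (3*s - 2)/(3*s^2 - 6*s + 4)
[2] apply the feedback formula to [W1/(1+W1*W2)], W3, which is the overall transfer function T(s) = C(s)/R(s) in lowest terms

Therefore the answer is (6*s^2 - 10*s + 4)/(6*s^3 - 18*s^2 + 17*s - 6).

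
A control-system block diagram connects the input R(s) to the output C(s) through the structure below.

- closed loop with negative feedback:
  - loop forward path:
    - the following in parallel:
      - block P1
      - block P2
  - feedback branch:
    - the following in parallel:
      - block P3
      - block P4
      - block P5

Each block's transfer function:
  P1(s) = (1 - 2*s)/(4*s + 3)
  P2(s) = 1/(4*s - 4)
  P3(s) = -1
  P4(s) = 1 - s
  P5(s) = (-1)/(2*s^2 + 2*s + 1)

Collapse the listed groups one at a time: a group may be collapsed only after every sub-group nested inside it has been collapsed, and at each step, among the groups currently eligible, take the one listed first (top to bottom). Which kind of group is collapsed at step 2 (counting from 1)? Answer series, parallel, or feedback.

The answer is parallel.

Reasoning:
Step 1 - combine P1, P2 in parallel
Step 2 - add P3, P4, P5 (parallel)
Step 3 - feedback reduction of (P1+P2), (P3+P4+P5)
At step 2 the group reduced is parallel.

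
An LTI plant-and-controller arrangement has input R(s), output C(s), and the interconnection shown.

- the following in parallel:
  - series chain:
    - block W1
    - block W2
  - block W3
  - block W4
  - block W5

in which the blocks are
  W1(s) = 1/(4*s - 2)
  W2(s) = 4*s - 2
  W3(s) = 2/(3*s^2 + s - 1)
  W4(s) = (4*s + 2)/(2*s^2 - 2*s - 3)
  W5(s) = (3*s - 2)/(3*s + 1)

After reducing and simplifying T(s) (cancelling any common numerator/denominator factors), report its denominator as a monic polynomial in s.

Step 1: cascade W1, W2 = 1
Step 2: combine (W1*W2), W3, W4, W5 in parallel = (36*s^5 + 6*s^4 - 20*s^3 + 3*s^2 - 11*s - 11)/(18*s^5 - 6*s^4 - 43*s^3 - 16*s^2 + 8*s + 3)
T(s) is the step-2 result (common factors already cancelled). Leading coefficient of the denominator: 18. Divide through by 18 for the monic polynomial.

Answer: s^5 - s^4/3 - 43*s^3/18 - 8*s^2/9 + 4*s/9 + 1/6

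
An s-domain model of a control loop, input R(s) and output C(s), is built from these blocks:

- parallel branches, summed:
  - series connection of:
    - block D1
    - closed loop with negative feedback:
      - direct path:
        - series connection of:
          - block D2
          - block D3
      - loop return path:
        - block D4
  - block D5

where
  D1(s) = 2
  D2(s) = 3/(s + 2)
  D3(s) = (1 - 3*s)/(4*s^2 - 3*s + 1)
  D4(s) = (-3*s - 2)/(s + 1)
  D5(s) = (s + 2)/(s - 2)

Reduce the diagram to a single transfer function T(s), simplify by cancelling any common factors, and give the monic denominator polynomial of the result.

Answer: s^5 + s^4/4 + 9*s^3/4 - 12*s^2 - 4*s + 2

Working:
Step 1. multiply D2, D3 (series) = (3 - 9*s)/(4*s^3 + 5*s^2 - 5*s + 2)
Step 2. close the feedback loop around (D2*D3), D4 = (-9*s^2 - 6*s + 3)/(4*s^4 + 9*s^3 + 27*s^2 + 6*s - 4)
Step 3. reduce the series chain D1, [(D2*D3)/(1+(D2*D3)*D4)] = (-18*s^2 - 12*s + 6)/(4*s^4 + 9*s^3 + 27*s^2 + 6*s - 4)
Step 4. sum the parallel branches (D1*[(D2*D3)/(1+(D2*D3)*D4)]), D5 = (4*s^5 + 17*s^4 + 27*s^3 + 84*s^2 + 38*s - 20)/(4*s^5 + s^4 + 9*s^3 - 48*s^2 - 16*s + 8)
That last expression is T(s), already simplified. Scaling its denominator by 1/4 (the reciprocal of the leading coefficient) yields the monic denominator.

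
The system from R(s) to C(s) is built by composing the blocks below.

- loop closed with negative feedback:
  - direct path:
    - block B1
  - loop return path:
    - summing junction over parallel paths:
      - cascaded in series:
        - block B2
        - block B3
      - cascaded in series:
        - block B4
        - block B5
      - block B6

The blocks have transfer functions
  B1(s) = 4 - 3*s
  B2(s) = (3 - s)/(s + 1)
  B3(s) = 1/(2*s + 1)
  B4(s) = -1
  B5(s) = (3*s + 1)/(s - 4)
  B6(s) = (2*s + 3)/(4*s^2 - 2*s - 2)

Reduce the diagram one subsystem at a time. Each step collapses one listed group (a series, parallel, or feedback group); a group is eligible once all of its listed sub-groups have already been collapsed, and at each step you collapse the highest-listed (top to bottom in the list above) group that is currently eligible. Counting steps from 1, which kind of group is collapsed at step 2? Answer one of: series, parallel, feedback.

The answer is series.

Reasoning:
Step 1. reduce the series chain B2, B3
Step 2. reduce the series chain B4, B5
Step 3. combine (B2*B3), (B4*B5), B6 in parallel
Step 4. close the feedback loop around B1, ((B2*B3)+(B4*B5)+B6)
Step 2 collapses a series group.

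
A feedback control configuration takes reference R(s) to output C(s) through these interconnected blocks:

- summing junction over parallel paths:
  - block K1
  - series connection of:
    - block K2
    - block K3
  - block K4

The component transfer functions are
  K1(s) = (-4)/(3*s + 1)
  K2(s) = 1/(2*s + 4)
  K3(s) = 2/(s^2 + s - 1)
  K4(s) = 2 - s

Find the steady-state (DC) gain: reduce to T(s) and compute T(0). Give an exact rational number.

(1) combine K2, K3 in series -> 1/(s^3 + 3*s^2 + s - 2)
(2) add K1, (K2*K3), K4 (parallel) -> (-3*s^5 - 4*s^4 + 10*s^3 + 5*s^2 - 9*s + 5)/(3*s^4 + 10*s^3 + 6*s^2 - 5*s - 2)
Step 2 gives the overall T(s). Then T(0) = 5/(-2) = -5/2.

Answer: -5/2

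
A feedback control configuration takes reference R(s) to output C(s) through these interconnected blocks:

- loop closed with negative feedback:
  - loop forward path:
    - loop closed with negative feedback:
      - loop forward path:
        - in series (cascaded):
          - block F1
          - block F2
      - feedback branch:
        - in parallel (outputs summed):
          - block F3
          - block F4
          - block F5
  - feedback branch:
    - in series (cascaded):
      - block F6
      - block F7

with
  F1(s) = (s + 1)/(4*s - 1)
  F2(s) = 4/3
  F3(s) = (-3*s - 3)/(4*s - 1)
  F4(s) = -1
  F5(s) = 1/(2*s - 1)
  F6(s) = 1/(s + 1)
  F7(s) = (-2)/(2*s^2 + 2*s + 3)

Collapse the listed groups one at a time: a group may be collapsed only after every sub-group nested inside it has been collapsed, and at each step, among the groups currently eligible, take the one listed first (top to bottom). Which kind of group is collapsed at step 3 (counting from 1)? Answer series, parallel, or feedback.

Step 1: cascade F1, F2
Step 2: combine F3, F4, F5 in parallel
Step 3: collapse the loop ((F1*F2) forward, (F3+F4+F5) return)
Step 4: series reduction of F6, F7
Step 5: collapse the loop ([(F1*F2)/(1+(F1*F2)*(F3+F4+F5))] forward, (F6*F7) return)
The group at step 3 is a feedback group.

Final answer: feedback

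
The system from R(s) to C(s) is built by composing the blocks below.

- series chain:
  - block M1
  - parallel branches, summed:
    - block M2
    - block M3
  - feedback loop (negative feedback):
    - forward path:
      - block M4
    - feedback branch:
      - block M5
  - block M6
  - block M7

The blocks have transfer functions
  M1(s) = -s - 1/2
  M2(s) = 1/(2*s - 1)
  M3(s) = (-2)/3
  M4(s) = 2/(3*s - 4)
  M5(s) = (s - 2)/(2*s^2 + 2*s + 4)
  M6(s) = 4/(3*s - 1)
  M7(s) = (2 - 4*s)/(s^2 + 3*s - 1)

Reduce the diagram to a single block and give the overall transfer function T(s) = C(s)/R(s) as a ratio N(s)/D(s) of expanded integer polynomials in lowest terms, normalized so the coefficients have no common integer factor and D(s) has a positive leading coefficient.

Step 1: sum the parallel branches M2, M3 = (5 - 4*s)/(6*s - 3)
Step 2: feedback reduction of M4, M5 = (2*s^2 + 2*s + 4)/(3*s^3 - s^2 + 3*s - 10)
Step 3: reduce the series chain M1, (M2+M3), [M4/(1+M4*M5)], M6, M7: this yields T(s), and no further normalization is needed

Therefore the answer is (-64*s^4 - 16*s^3 - 40*s^2 + 136*s + 80)/(27*s^6 + 63*s^5 - 51*s^4 + 9*s^3 - 297*s^2 + 189*s - 30).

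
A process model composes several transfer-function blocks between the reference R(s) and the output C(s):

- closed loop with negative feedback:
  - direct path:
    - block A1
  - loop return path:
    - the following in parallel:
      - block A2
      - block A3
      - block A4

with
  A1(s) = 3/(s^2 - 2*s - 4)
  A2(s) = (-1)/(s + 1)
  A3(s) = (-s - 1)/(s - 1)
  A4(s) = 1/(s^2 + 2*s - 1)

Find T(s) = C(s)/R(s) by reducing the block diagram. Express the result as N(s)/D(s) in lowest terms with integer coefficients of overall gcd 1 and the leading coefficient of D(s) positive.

Reducing step by step:

Step 1: reduce the parallel group A2, A3, A4 -> (-s^4 - 5*s^3 - 4*s^2 + 3*s - 1)/(s^4 + 2*s^3 - 2*s^2 - 2*s + 1)
Step 2: collapse the loop (A1 forward, (A2+A3+A4) return) - this is the overall T(s), already in the required normalized form

Answer: (3*s^4 + 6*s^3 - 6*s^2 - 6*s + 3)/(s^6 - 13*s^4 - 21*s^3 + s^2 + 15*s - 7)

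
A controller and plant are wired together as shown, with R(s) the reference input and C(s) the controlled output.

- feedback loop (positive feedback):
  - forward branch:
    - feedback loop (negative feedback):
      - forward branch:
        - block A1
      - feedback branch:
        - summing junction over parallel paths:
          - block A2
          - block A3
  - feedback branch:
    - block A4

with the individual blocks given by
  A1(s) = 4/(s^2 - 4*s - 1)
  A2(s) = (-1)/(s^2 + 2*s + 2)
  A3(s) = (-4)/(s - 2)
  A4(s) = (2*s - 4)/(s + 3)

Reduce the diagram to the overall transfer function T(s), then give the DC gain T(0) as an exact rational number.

Step 1 - parallel reduction of A2, A3 = (-4*s^2 - 9*s - 6)/(s^3 - 2*s - 4)
Step 2 - feedback reduction of A1, (A2+A3) = (4*s^3 - 8*s - 16)/(s^5 - 4*s^4 - 3*s^3 - 12*s^2 - 18*s - 20)
Step 3 - reduce the feedback loop with forward [A1/(1+A1*(A2+A3))] and return A4 = (4*s^4 + 12*s^3 - 8*s^2 - 40*s - 48)/(s^6 - s^5 - 23*s^4 - 5*s^3 - 38*s^2 - 74*s - 124)
That last expression is T(s); at s = 0 only the constant terms survive, so T(0) = -48/(-124) = 12/31.

Hence the answer: 12/31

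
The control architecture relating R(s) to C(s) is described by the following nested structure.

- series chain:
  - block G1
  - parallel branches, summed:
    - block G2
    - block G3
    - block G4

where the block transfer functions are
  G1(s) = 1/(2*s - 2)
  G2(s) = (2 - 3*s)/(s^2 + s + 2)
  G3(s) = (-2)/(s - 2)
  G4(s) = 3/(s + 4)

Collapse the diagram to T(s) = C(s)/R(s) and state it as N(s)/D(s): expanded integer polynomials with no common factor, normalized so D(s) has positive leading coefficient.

Answer: (-2*s^3 - 17*s^2 + 16*s - 44)/(2*s^5 + 4*s^4 - 14*s^3 - 24*s + 32)

Working:
[1] combine G2, G3, G4 in parallel, giving (-2*s^3 - 17*s^2 + 16*s - 44)/(s^4 + 3*s^3 - 4*s^2 - 4*s - 16)
[2] combine G1, (G2+G3+G4) in series - this is the overall T(s), already in the required normalized form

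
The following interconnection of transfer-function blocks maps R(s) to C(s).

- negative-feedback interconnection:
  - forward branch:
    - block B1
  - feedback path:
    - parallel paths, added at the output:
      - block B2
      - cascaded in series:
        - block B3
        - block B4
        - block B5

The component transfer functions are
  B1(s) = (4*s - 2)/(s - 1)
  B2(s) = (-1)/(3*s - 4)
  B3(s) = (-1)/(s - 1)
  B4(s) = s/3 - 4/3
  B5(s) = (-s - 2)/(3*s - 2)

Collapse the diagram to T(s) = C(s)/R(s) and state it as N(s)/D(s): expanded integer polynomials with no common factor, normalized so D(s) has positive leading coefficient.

1. series reduction of B3, B4, B5 = (s^2 - 2*s - 8)/(9*s^2 - 15*s + 6)
2. add B2, (B3*B4*B5) (parallel) = (3*s^3 - 19*s^2 - s + 26)/(27*s^3 - 81*s^2 + 78*s - 24)
3. close the feedback loop around B1, (B2+(B3*B4*B5)), which is the overall transfer function T(s) = C(s)/R(s) in lowest terms

Final answer: (108*s^4 - 378*s^3 + 474*s^2 - 252*s + 48)/(39*s^4 - 190*s^3 + 193*s^2 + 4*s - 28)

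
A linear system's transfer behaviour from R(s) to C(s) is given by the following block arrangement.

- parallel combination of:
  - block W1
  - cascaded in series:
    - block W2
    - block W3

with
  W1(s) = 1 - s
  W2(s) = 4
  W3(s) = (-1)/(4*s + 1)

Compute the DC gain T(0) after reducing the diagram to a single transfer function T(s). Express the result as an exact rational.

Step 1 - series reduction of W2, W3 = (-4)/(4*s + 1)
Step 2 - combine W1, (W2*W3) in parallel = (-4*s^2 + 3*s - 3)/(4*s + 1)
Step 2 gives the overall T(s). Then T(0) = -3/1 = -3.

Hence the answer: -3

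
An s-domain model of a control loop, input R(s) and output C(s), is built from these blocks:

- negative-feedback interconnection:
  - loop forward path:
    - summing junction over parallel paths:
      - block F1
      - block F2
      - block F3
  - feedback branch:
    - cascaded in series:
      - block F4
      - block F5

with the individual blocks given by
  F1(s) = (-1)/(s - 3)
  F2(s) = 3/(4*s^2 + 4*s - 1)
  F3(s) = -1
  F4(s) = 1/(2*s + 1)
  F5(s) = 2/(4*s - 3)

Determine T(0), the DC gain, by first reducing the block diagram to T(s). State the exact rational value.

The answer is -33/31.

Reasoning:
[1] sum the parallel branches F1, F2, F3: (-4*s^3 + 4*s^2 + 12*s - 11)/(4*s^3 - 8*s^2 - 13*s + 3)
[2] series reduction of F4, F5: 2/(8*s^2 - 2*s - 3)
[3] feedback reduction of (F1+F2+F3), (F4*F5): (-32*s^5 + 40*s^4 + 100*s^3 - 124*s^2 - 14*s + 33)/(32*s^5 - 72*s^4 - 108*s^3 + 82*s^2 + 57*s - 31)
Step 3 gives the overall T(s). Then T(0) = 33/(-31) = -33/31.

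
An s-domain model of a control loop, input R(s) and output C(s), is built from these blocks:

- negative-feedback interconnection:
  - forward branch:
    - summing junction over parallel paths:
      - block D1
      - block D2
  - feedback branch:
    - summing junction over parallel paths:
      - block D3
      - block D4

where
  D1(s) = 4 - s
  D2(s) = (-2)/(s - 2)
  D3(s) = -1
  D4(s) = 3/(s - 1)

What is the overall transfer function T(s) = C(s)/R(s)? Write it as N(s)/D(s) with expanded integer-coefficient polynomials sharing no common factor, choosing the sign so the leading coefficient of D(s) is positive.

Step 1. sum the parallel branches D1, D2, giving (-s^2 + 6*s - 10)/(s - 2)
Step 2. reduce the parallel group D3, D4, giving (4 - s)/(s - 1)
Step 3. feedback reduction of (D1+D2), (D3+D4): this yields T(s), and no further normalization is needed

Answer: (-s^3 + 7*s^2 - 16*s + 10)/(s^3 - 9*s^2 + 31*s - 38)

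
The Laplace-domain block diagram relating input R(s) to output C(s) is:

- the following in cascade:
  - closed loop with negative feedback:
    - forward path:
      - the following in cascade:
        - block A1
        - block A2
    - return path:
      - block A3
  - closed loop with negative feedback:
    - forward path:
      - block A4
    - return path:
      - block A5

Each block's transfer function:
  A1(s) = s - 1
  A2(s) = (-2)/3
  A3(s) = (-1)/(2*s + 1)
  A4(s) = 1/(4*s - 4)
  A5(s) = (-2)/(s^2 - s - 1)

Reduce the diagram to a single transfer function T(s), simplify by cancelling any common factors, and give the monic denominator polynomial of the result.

First reduce the diagram to T(s).

Step 1: combine A1, A2 in series; result 2/3 - 2*s/3
Step 2: feedback reduction of (A1*A2), A3; result (-4*s^2 + 2*s + 2)/(8*s + 1)
Step 3: reduce the feedback loop with forward A4 and return A5; result (s^2 - s - 1)/(4*s^3 - 8*s^2 + 2)
Step 4: reduce the series chain [(A1*A2)/(1+(A1*A2)*A3)], [A4/(1+A4*A5)]; result (-2*s^4 + 3*s^3 + 2*s^2 - 2*s - 1)/(16*s^4 - 30*s^3 - 4*s^2 + 8*s + 1)
That last expression is T(s), already simplified. Scaling its denominator by 1/16 (the reciprocal of the leading coefficient) yields the monic denominator.

Answer: s^4 - 15*s^3/8 - s^2/4 + s/2 + 1/16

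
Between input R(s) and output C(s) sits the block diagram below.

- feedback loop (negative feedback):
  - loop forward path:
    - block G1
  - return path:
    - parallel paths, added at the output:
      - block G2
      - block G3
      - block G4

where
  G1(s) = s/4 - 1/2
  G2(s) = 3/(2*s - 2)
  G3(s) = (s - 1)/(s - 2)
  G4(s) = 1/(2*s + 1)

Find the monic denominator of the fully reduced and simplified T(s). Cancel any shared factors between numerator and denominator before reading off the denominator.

The answer is s^3 + 9*s^2/2 - 23*s/4 - 2.

Reasoning:
(1) reduce the parallel group G2, G3, G4 = (4*s^3 + 2*s^2 - 15*s)/(4*s^3 - 10*s^2 + 2*s + 4)
(2) feedback reduction of G1, (G2+G3+G4) = (4*s^3 - 10*s^2 + 2*s + 4)/(4*s^3 + 18*s^2 - 23*s - 8)
T(s) is the step-2 result (common factors already cancelled). Leading coefficient of the denominator: 4. Divide through by 4 for the monic polynomial.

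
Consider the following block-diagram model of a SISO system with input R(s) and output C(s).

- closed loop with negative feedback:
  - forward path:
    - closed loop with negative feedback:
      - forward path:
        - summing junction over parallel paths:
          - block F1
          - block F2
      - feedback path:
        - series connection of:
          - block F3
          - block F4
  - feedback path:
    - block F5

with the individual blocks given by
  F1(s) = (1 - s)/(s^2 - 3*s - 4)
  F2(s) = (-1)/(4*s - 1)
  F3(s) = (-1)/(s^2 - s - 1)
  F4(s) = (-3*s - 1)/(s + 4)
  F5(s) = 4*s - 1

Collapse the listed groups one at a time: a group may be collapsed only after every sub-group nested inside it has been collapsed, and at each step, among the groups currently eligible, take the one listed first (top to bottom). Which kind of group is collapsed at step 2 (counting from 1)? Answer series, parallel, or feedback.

[1] add F1, F2 (parallel)
[2] multiply F3, F4 (series)
[3] close the feedback loop around (F1+F2), (F3*F4)
[4] reduce the feedback loop with forward [(F1+F2)/(1+(F1+F2)*(F3*F4))] and return F5
Step 2 collapses a series group.

Final answer: series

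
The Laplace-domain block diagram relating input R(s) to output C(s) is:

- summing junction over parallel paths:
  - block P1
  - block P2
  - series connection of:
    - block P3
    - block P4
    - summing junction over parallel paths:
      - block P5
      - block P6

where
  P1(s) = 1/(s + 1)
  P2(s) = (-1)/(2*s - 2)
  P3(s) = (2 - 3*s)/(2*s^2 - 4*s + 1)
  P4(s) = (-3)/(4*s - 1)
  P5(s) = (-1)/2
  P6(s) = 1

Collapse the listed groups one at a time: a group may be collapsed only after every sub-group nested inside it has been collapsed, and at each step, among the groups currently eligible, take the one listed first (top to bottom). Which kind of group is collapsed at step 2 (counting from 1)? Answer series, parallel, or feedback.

Step 1 - combine P5, P6 in parallel
Step 2 - combine P3, P4, (P5+P6) in series
Step 3 - sum the parallel branches P1, P2, (P3*P4*(P5+P6))
Step 2: series.

Answer: series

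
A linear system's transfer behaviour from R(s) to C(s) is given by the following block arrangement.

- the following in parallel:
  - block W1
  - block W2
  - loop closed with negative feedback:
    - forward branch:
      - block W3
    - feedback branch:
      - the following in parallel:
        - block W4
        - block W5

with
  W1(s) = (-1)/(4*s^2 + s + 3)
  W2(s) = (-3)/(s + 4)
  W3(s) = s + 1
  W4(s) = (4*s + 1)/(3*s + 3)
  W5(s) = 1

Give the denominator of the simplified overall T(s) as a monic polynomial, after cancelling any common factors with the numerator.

Answer: s^3 + 17*s^2/4 + 7*s/4 + 3

Working:
(1) sum the parallel branches W4, W5, giving (7*s + 4)/(3*s + 3)
(2) reduce the feedback loop with forward W3 and return (W4+W5), giving 3/7
(3) add W1, W2, [W3/(1+W3*(W4+W5))] (parallel), giving (12*s^3 - 33*s^2 - 7*s - 55)/(28*s^3 + 119*s^2 + 49*s + 84)
No further cancellation is possible in the step-3 result, so that is T(s). Its denominator becomes monic after dividing by the leading coefficient 28.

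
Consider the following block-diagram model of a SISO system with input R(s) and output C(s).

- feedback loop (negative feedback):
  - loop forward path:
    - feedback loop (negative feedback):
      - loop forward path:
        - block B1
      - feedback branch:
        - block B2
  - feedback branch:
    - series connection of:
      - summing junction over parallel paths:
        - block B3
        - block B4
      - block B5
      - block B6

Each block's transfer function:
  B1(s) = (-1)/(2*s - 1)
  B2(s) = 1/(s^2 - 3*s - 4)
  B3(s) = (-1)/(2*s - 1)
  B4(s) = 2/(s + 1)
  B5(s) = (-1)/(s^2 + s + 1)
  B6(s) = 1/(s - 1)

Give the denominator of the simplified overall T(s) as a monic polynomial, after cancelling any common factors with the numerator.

Step 1 - apply the feedback formula to B1, B2 gives (-s^2 + 3*s + 4)/(2*s^3 - 7*s^2 - 5*s + 3)
Step 2 - parallel reduction of B3, B4 gives (3*s - 3)/(2*s^2 + s - 1)
Step 3 - series reduction of (B3+B4), B5, B6 gives (-3)/(2*s^4 + 3*s^3 + 2*s^2 - 1)
Step 4 - reduce the feedback loop with forward [B1/(1+B1*B2)] and return ((B3+B4)*B5*B6) gives (-2*s^5 + 5*s^4 + 10*s^3 + 8*s^2 + s - 4)/(4*s^6 - 12*s^5 - 15*s^4 - 8*s^3 + 5*s^2 + 11*s - 15)
No further cancellation is possible in the step-4 result, so that is T(s). Its denominator becomes monic after dividing by the leading coefficient 4.

Therefore the answer is s^6 - 3*s^5 - 15*s^4/4 - 2*s^3 + 5*s^2/4 + 11*s/4 - 15/4.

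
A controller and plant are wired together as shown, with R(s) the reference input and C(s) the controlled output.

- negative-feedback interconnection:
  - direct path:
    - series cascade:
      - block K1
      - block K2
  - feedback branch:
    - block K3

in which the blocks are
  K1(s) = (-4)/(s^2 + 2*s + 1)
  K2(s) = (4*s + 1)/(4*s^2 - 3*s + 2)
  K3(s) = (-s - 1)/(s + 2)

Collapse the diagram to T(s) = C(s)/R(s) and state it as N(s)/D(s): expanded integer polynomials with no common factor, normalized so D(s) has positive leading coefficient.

First reduce the diagram to T(s).

1. multiply K1, K2 (series); result (-16*s - 4)/(4*s^4 + 5*s^3 + s + 2)
2. collapse the loop ((K1*K2) forward, K3 return): this yields T(s), and no further normalization is needed

Answer: (-16*s^2 - 36*s - 8)/(4*s^5 + 13*s^4 + 10*s^3 + 17*s^2 + 24*s + 8)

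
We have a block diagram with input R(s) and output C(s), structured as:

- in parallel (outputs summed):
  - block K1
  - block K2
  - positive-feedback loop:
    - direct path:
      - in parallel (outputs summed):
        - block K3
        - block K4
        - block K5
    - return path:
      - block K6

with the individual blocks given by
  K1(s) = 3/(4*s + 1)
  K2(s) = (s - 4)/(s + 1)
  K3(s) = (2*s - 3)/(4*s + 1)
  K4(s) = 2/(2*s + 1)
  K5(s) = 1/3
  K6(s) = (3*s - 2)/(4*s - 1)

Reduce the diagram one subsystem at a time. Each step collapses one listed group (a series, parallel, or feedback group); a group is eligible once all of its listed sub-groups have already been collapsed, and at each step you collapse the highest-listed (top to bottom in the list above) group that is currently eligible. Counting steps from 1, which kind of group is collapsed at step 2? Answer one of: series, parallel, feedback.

Step 1: reduce the parallel group K3, K4, K5
Step 2: reduce the feedback loop with forward (K3+K4+K5) and return K6
Step 3: combine K1, K2, [(K3+K4+K5)/(1-(K3+K4+K5)*K6)] in parallel
Step 2: feedback.

Therefore the answer is feedback.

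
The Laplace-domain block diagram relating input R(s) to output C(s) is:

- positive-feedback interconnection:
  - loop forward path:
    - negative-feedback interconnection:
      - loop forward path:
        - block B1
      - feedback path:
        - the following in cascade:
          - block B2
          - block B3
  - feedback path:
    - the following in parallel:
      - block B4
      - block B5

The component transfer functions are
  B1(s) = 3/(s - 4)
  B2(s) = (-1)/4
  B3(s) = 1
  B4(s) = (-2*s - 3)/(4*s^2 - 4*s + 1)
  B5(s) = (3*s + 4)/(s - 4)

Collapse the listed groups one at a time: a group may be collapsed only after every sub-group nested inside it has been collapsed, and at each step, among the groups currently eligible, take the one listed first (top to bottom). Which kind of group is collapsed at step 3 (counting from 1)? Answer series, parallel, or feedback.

1. combine B2, B3 in series
2. feedback reduction of B1, (B2*B3)
3. sum the parallel branches B4, B5
4. feedback reduction of [B1/(1+B1*(B2*B3))], (B4+B5)
At step 3 the group reduced is parallel.

Hence the answer: parallel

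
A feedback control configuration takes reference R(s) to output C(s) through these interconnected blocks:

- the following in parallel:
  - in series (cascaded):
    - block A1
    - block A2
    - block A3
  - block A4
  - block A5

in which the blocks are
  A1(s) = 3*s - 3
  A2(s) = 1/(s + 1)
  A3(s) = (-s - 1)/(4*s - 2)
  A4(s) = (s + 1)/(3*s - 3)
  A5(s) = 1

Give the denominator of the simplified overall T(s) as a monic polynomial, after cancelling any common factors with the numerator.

Answer: s^2 - 3*s/2 + 1/2

Working:
Step 1: cascade A1, A2, A3; result (3 - 3*s)/(4*s - 2)
Step 2: add (A1*A2*A3), A4, A5 (parallel); result (7*s^2 + 2*s - 5)/(12*s^2 - 18*s + 6)
The result of step 2 is T(s) in lowest terms. Its denominator has leading coefficient 12; dividing the denominator through by 12 makes it monic.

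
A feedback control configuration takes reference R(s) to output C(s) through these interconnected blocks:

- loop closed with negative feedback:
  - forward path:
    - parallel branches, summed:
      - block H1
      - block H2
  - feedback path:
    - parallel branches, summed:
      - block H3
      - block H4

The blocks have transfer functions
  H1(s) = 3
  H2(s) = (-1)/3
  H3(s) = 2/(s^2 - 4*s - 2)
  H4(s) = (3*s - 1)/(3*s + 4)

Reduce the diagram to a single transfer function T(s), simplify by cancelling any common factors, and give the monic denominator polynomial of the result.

Step 1: parallel reduction of H1, H2: 8/3
Step 2: add H3, H4 (parallel): (3*s^3 - 13*s^2 + 4*s + 10)/(3*s^3 - 8*s^2 - 22*s - 8)
Step 3: reduce the feedback loop with forward (H1+H2) and return (H3+H4): (24*s^3 - 64*s^2 - 176*s - 64)/(33*s^3 - 128*s^2 - 34*s + 56)
That last expression is T(s), already simplified. Scaling its denominator by 1/33 (the reciprocal of the leading coefficient) yields the monic denominator.

Therefore the answer is s^3 - 128*s^2/33 - 34*s/33 + 56/33.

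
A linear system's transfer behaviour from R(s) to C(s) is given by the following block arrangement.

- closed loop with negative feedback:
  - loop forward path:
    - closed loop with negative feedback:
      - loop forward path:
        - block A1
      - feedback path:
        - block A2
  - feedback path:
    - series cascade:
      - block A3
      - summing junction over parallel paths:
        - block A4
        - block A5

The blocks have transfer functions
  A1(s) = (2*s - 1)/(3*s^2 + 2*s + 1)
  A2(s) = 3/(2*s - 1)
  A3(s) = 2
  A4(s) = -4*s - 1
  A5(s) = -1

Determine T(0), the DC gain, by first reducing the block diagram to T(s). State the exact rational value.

[1] reduce the feedback loop with forward A1 and return A2 gives (2*s - 1)/(3*s^2 + 2*s + 4)
[2] sum the parallel branches A4, A5 gives -4*s - 2
[3] cascade A3, (A4+A5) gives -8*s - 4
[4] close the feedback loop around [A1/(1+A1*A2)], (A3*(A4+A5)) gives (1 - 2*s)/(13*s^2 - 2*s - 8)
That last expression is T(s); at s = 0 only the constant terms survive, so T(0) = 1/(-8) = -1/8.

Answer: -1/8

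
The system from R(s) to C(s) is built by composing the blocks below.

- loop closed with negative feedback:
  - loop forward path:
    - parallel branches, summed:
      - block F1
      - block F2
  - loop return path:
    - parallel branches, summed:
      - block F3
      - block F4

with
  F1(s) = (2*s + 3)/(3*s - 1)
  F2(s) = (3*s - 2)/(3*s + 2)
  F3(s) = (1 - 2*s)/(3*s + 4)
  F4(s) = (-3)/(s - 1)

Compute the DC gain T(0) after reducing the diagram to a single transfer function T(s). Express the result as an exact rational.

Step 1. sum the parallel branches F1, F2 = (15*s^2 + 4*s + 8)/(9*s^2 + 3*s - 2)
Step 2. sum the parallel branches F3, F4 = (-2*s^2 - 6*s - 13)/(3*s^2 + s - 4)
Step 3. reduce the feedback loop with forward (F1+F2) and return (F3+F4) = (-45*s^4 - 27*s^3 + 32*s^2 + 8*s + 32)/(3*s^4 + 80*s^3 + 274*s^2 + 114*s + 96)
Evaluating the step-3 result (the overall T(s)) at s = 0 gives T(0) = 32/96 = 1/3.

Hence the answer: 1/3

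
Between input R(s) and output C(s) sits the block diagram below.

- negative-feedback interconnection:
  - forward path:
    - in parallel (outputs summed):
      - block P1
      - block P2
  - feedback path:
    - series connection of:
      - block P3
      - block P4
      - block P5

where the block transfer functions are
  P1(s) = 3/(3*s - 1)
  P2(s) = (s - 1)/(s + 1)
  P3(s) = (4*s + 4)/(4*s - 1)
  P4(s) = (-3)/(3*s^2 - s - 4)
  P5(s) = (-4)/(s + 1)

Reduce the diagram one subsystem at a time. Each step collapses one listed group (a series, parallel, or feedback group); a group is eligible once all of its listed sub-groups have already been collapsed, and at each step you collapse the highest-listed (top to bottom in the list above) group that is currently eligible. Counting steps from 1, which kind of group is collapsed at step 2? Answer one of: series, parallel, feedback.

Reducing step by step:

(1) parallel reduction of P1, P2
(2) multiply P3, P4, P5 (series)
(3) apply the feedback formula to (P1+P2), (P3*P4*P5)
Step 2: series.

Answer: series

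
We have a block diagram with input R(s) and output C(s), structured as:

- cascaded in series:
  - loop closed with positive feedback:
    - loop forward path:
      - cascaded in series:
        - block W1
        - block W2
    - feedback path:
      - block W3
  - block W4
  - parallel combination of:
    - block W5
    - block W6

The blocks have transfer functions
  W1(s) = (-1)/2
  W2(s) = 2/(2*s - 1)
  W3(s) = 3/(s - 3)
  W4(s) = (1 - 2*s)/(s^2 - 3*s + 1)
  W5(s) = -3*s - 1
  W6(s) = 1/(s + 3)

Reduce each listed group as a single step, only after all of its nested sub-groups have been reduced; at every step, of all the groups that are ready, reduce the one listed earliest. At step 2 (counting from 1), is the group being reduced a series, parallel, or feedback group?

Step 1 - reduce the series chain W1, W2
Step 2 - close the feedback loop around (W1*W2), W3
Step 3 - combine W5, W6 in parallel
Step 4 - series reduction of [(W1*W2)/(1-(W1*W2)*W3)], W4, (W5+W6)
Step 2 collapses a feedback group.

Therefore the answer is feedback.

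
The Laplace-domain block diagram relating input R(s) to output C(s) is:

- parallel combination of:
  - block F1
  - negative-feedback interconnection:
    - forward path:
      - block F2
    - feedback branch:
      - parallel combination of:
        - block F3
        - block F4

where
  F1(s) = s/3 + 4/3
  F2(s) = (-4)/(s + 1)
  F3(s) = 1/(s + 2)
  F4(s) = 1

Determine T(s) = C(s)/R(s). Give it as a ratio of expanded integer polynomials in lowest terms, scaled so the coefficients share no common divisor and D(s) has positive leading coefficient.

Step 1: combine F3, F4 in parallel; result (s + 3)/(s + 2)
Step 2: apply the feedback formula to F2, (F3+F4); result (-4*s - 8)/(s^2 - s - 10)
Step 3: combine F1, [F2/(1+F2*(F3+F4))] in parallel, which is the overall transfer function T(s) = C(s)/R(s) in lowest terms

Final answer: (s^3 + 3*s^2 - 26*s - 64)/(3*s^2 - 3*s - 30)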